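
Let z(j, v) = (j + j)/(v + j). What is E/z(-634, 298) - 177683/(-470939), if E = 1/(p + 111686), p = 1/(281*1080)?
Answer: 1909135195002794071/5060025809010454303 ≈ 0.37730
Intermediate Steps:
z(j, v) = 2*j/(j + v) (z(j, v) = (2*j)/(j + v) = 2*j/(j + v))
p = 1/303480 ≈ 3.2951e-6
E = 303480/33894467281 (E = 1/(1/303480 + 111686) = 1/(33894467281/303480) = 303480/33894467281 ≈ 8.9537e-6)
E/z(-634, 298) - 177683/(-470939) = 303480/(33894467281*((2*(-634)/(-634 + 298)))) - 177683/(-470939) = 303480/(33894467281*((2*(-634)/(-336)))) - 177683*(-1/470939) = 303480/(33894467281*((2*(-634)*(-1/336)))) + 177683/470939 = 303480/(33894467281*(317/84)) + 177683/470939 = (303480/33894467281)*(84/317) + 177683/470939 = 25492320/10744546128077 + 177683/470939 = 1909135195002794071/5060025809010454303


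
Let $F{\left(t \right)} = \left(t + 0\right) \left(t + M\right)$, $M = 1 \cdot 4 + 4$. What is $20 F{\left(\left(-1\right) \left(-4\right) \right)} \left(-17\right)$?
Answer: $-16320$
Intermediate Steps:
$M = 8$ ($M = 4 + 4 = 8$)
$F{\left(t \right)} = t \left(8 + t\right)$ ($F{\left(t \right)} = \left(t + 0\right) \left(t + 8\right) = t \left(8 + t\right)$)
$20 F{\left(\left(-1\right) \left(-4\right) \right)} \left(-17\right) = 20 \left(-1\right) \left(-4\right) \left(8 - -4\right) \left(-17\right) = 20 \cdot 4 \left(8 + 4\right) \left(-17\right) = 20 \cdot 4 \cdot 12 \left(-17\right) = 20 \cdot 48 \left(-17\right) = 960 \left(-17\right) = -16320$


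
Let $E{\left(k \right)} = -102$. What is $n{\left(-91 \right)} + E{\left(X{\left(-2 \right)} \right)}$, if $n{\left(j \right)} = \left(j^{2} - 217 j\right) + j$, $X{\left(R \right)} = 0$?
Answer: $27835$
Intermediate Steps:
$n{\left(j \right)} = j^{2} - 216 j$
$n{\left(-91 \right)} + E{\left(X{\left(-2 \right)} \right)} = - 91 \left(-216 - 91\right) - 102 = \left(-91\right) \left(-307\right) - 102 = 27937 - 102 = 27835$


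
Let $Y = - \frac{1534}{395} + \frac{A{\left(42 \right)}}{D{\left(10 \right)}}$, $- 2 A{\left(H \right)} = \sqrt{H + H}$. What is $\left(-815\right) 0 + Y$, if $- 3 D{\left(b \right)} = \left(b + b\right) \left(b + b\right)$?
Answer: $- \frac{1534}{395} + \frac{3 \sqrt{21}}{400} \approx -3.8492$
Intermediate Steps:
$A{\left(H \right)} = - \frac{\sqrt{2} \sqrt{H}}{2}$ ($A{\left(H \right)} = - \frac{\sqrt{H + H}}{2} = - \frac{\sqrt{2 H}}{2} = - \frac{\sqrt{2} \sqrt{H}}{2}$)
$D{\left(b \right)} = - \frac{4 b^{2}}{3}$ ($D{\left(b \right)} = - \frac{\left(b + b\right) \left(b + b\right)}{3} = - \frac{2 b 2 b}{3} = - \frac{4 b^{2}}{3}$)
$Y = - \frac{1534}{395} + \frac{3 \sqrt{21}}{400}$ ($Y = - \frac{1534}{395} + \frac{\left(- \frac{1}{2}\right) \sqrt{2} \sqrt{42}}{\left(- \frac{4}{3}\right) 10^{2}} = \left(-1534\right) \frac{1}{395} + \frac{\left(-1\right) \sqrt{21}}{\left(- \frac{4}{3}\right) 100} = - \frac{1534}{395} + \frac{\left(-1\right) \sqrt{21}}{- \frac{400}{3}} = - \frac{1534}{395} + - \sqrt{21} \left(- \frac{3}{400}\right) = - \frac{1534}{395} + \frac{3 \sqrt{21}}{400} \approx -3.8492$)
$\left(-815\right) 0 + Y = \left(-815\right) 0 - \left(\frac{1534}{395} - \frac{3 \sqrt{21}}{400}\right) = 0 - \left(\frac{1534}{395} - \frac{3 \sqrt{21}}{400}\right) = - \frac{1534}{395} + \frac{3 \sqrt{21}}{400}$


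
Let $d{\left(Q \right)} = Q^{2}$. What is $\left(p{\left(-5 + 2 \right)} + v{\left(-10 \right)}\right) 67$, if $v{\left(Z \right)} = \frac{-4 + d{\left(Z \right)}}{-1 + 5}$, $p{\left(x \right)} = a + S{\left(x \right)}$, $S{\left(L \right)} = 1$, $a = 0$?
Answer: $1675$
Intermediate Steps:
$p{\left(x \right)} = 1$ ($p{\left(x \right)} = 0 + 1 = 1$)
$v{\left(Z \right)} = -1 + \frac{Z^{2}}{4}$ ($v{\left(Z \right)} = \frac{-4 + Z^{2}}{-1 + 5} = \frac{-4 + Z^{2}}{4} = \left(-4 + Z^{2}\right) \frac{1}{4} = -1 + \frac{Z^{2}}{4}$)
$\left(p{\left(-5 + 2 \right)} + v{\left(-10 \right)}\right) 67 = \left(1 - \left(1 - \frac{\left(-10\right)^{2}}{4}\right)\right) 67 = \left(1 + \left(-1 + \frac{1}{4} \cdot 100\right)\right) 67 = \left(1 + \left(-1 + 25\right)\right) 67 = \left(1 + 24\right) 67 = 25 \cdot 67 = 1675$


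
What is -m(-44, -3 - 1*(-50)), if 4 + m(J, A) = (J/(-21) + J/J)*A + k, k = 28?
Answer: -3559/21 ≈ -169.48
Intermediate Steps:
m(J, A) = 24 + A*(1 - J/21) (m(J, A) = -4 + ((J/(-21) + J/J)*A + 28) = -4 + ((J*(-1/21) + 1)*A + 28) = -4 + ((-J/21 + 1)*A + 28) = -4 + ((1 - J/21)*A + 28) = -4 + (A*(1 - J/21) + 28) = -4 + (28 + A*(1 - J/21)) = 24 + A*(1 - J/21))
-m(-44, -3 - 1*(-50)) = -(24 + (-3 - 1*(-50)) - 1/21*(-3 - 1*(-50))*(-44)) = -(24 + (-3 + 50) - 1/21*(-3 + 50)*(-44)) = -(24 + 47 - 1/21*47*(-44)) = -(24 + 47 + 2068/21) = -1*3559/21 = -3559/21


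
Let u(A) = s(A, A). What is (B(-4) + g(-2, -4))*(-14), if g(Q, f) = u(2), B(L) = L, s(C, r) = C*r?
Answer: 0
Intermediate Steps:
u(A) = A**2 (u(A) = A*A = A**2)
g(Q, f) = 4 (g(Q, f) = 2**2 = 4)
(B(-4) + g(-2, -4))*(-14) = (-4 + 4)*(-14) = 0*(-14) = 0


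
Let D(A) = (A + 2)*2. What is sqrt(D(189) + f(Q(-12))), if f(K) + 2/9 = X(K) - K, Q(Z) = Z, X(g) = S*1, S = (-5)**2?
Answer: sqrt(3769)/3 ≈ 20.464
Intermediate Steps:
S = 25
X(g) = 25 (X(g) = 25*1 = 25)
f(K) = 223/9 - K (f(K) = -2/9 + (25 - K) = 223/9 - K)
D(A) = 4 + 2*A (D(A) = (2 + A)*2 = 4 + 2*A)
sqrt(D(189) + f(Q(-12))) = sqrt((4 + 2*189) + (223/9 - 1*(-12))) = sqrt((4 + 378) + (223/9 + 12)) = sqrt(382 + 331/9) = sqrt(3769/9) = sqrt(3769)/3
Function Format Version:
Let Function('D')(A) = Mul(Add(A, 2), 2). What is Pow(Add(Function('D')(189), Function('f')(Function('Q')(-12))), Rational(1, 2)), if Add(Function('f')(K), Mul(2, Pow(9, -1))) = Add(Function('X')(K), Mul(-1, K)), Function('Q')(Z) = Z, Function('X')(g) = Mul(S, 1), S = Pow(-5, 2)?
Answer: Mul(Rational(1, 3), Pow(3769, Rational(1, 2))) ≈ 20.464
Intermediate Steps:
S = 25
Function('X')(g) = 25 (Function('X')(g) = Mul(25, 1) = 25)
Function('f')(K) = Add(Rational(223, 9), Mul(-1, K)) (Function('f')(K) = Add(Rational(-2, 9), Add(25, Mul(-1, K))) = Add(Rational(223, 9), Mul(-1, K)))
Function('D')(A) = Add(4, Mul(2, A)) (Function('D')(A) = Mul(Add(2, A), 2) = Add(4, Mul(2, A)))
Pow(Add(Function('D')(189), Function('f')(Function('Q')(-12))), Rational(1, 2)) = Pow(Add(Add(4, Mul(2, 189)), Add(Rational(223, 9), Mul(-1, -12))), Rational(1, 2)) = Pow(Add(Add(4, 378), Add(Rational(223, 9), 12)), Rational(1, 2)) = Pow(Add(382, Rational(331, 9)), Rational(1, 2)) = Pow(Rational(3769, 9), Rational(1, 2)) = Mul(Rational(1, 3), Pow(3769, Rational(1, 2)))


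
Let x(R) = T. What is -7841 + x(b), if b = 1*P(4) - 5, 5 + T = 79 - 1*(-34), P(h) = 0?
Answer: -7733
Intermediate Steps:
T = 108 (T = -5 + (79 - 1*(-34)) = -5 + (79 + 34) = -5 + 113 = 108)
b = -5 (b = 1*0 - 5 = 0 - 5 = -5)
x(R) = 108
-7841 + x(b) = -7841 + 108 = -7733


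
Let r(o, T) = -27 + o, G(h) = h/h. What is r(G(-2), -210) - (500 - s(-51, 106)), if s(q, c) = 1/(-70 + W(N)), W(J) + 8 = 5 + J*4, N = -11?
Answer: -61543/117 ≈ -526.01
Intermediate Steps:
W(J) = -3 + 4*J (W(J) = -8 + (5 + J*4) = -8 + (5 + 4*J) = -3 + 4*J)
G(h) = 1
s(q, c) = -1/117 (s(q, c) = 1/(-70 + (-3 + 4*(-11))) = 1/(-70 + (-3 - 44)) = 1/(-70 - 47) = 1/(-117) = -1/117)
r(G(-2), -210) - (500 - s(-51, 106)) = (-27 + 1) - (500 - 1*(-1/117)) = -26 - (500 + 1/117) = -26 - 1*58501/117 = -26 - 58501/117 = -61543/117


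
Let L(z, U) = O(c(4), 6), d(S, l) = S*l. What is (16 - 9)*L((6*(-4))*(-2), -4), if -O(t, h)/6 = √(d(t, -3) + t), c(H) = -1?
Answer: -42*√2 ≈ -59.397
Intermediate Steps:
O(t, h) = -6*√2*√(-t) (O(t, h) = -6*√(t*(-3) + t) = -6*√(-3*t + t) = -6*√2*√(-t))
L(z, U) = -6*√2 (L(z, U) = -6*√2*√(-1*(-1)) = -6*√2*√1 = -6*√2*1 = -6*√2)
(16 - 9)*L((6*(-4))*(-2), -4) = (16 - 9)*(-6*√2) = 7*(-6*√2) = -42*√2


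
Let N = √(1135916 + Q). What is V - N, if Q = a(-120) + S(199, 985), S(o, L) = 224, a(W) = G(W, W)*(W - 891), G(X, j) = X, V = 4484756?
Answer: 4484756 - 2*√314365 ≈ 4.4836e+6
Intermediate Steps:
a(W) = W*(-891 + W) (a(W) = W*(W - 891) = W*(-891 + W))
Q = 121544 (Q = -120*(-891 - 120) + 224 = -120*(-1011) + 224 = 121320 + 224 = 121544)
N = 2*√314365 (N = √(1135916 + 121544) = √1257460 = 2*√314365 ≈ 1121.4)
V - N = 4484756 - 2*√314365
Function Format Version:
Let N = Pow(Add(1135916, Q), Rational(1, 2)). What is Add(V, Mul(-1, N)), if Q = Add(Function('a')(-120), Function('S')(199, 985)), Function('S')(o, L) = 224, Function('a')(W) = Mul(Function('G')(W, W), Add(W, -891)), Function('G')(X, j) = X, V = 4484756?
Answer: Add(4484756, Mul(-2, Pow(314365, Rational(1, 2)))) ≈ 4.4836e+6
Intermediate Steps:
Function('a')(W) = Mul(W, Add(-891, W)) (Function('a')(W) = Mul(W, Add(W, -891)) = Mul(W, Add(-891, W)))
Q = 121544 (Q = Add(Mul(-120, Add(-891, -120)), 224) = Add(Mul(-120, -1011), 224) = Add(121320, 224) = 121544)
N = Mul(2, Pow(314365, Rational(1, 2))) (N = Pow(Add(1135916, 121544), Rational(1, 2)) = Pow(1257460, Rational(1, 2)) = Mul(2, Pow(314365, Rational(1, 2))) ≈ 1121.4)
Add(V, Mul(-1, N)) = Add(4484756, Mul(-1, Mul(2, Pow(314365, Rational(1, 2))))) = Add(4484756, Mul(-2, Pow(314365, Rational(1, 2))))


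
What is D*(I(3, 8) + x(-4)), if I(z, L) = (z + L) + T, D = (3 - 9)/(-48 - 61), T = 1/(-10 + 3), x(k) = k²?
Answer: 1128/763 ≈ 1.4784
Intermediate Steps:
T = -⅐ (T = 1/(-7) = -⅐ ≈ -0.14286)
D = 6/109 (D = -6/(-109) = -6*(-1/109) = 6/109 ≈ 0.055046)
I(z, L) = -⅐ + L + z (I(z, L) = (z + L) - ⅐ = (L + z) - ⅐ = -⅐ + L + z)
D*(I(3, 8) + x(-4)) = 6*((-⅐ + 8 + 3) + (-4)²)/109 = 6*(76/7 + 16)/109 = (6/109)*(188/7) = 1128/763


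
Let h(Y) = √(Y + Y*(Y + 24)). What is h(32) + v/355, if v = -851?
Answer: -851/355 + 4*√114 ≈ 40.311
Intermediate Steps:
h(Y) = √(Y + Y*(24 + Y))
h(32) + v/355 = √(32*(25 + 32)) - 851/355 = √(32*57) - 851*1/355 = √1824 - 851/355 = 4*√114 - 851/355 = -851/355 + 4*√114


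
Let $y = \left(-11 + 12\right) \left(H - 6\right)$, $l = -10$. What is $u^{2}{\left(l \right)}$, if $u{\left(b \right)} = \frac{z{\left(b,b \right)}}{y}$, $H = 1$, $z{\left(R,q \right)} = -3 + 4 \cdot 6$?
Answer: $\frac{441}{25} \approx 17.64$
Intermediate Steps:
$z{\left(R,q \right)} = 21$ ($z{\left(R,q \right)} = -3 + 24 = 21$)
$y = -5$ ($y = \left(-11 + 12\right) \left(1 - 6\right) = 1 \left(-5\right) = -5$)
$u{\left(b \right)} = - \frac{21}{5}$ ($u{\left(b \right)} = \frac{21}{-5} = 21 \left(- \frac{1}{5}\right) = - \frac{21}{5}$)
$u^{2}{\left(l \right)} = \left(- \frac{21}{5}\right)^{2} = \frac{441}{25}$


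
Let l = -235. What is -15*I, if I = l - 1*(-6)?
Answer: 3435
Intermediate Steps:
I = -229 (I = -235 - 1*(-6) = -235 + 6 = -229)
-15*I = -15*(-229) = 3435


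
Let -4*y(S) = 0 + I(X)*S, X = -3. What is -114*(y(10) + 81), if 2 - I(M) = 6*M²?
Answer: -24054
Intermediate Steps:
I(M) = 2 - 6*M²
y(S) = 13*S (y(S) = -(0 + (2 - 6*(-3)²)*S)/4 = -(0 + (2 - 6*9)*S)/4 = -(0 + (2 - 54)*S)/4 = -(0 - 52*S)/4 = -(-13)*S = 13*S)
-114*(y(10) + 81) = -114*(13*10 + 81) = -114*(130 + 81) = -114*211 = -24054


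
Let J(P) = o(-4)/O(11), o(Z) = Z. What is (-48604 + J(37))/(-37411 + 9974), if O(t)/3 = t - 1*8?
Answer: 437440/246933 ≈ 1.7715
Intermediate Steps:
O(t) = -24 + 3*t (O(t) = 3*(t - 1*8) = 3*(t - 8) = 3*(-8 + t) = -24 + 3*t)
J(P) = -4/9 (J(P) = -4/(-24 + 3*11) = -4/(-24 + 33) = -4/9)
(-48604 + J(37))/(-37411 + 9974) = (-48604 - 4/9)/(-37411 + 9974) = -437440/9/(-27437) = -437440/9*(-1/27437) = 437440/246933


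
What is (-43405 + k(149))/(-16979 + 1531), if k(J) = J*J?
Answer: 5301/3862 ≈ 1.3726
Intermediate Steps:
k(J) = J²
(-43405 + k(149))/(-16979 + 1531) = (-43405 + 149²)/(-16979 + 1531) = (-43405 + 22201)/(-15448) = -21204*(-1/15448) = 5301/3862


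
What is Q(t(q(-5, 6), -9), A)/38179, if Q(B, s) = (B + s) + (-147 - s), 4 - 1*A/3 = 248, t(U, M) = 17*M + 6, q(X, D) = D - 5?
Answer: -294/38179 ≈ -0.0077006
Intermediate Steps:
q(X, D) = -5 + D
t(U, M) = 6 + 17*M
A = -732 (A = 12 - 3*248 = 12 - 744 = -732)
Q(B, s) = -147 + B
Q(t(q(-5, 6), -9), A)/38179 = (-147 + (6 + 17*(-9)))/38179 = (-147 + (6 - 153))*(1/38179) = (-147 - 147)*(1/38179) = -294*1/38179 = -294/38179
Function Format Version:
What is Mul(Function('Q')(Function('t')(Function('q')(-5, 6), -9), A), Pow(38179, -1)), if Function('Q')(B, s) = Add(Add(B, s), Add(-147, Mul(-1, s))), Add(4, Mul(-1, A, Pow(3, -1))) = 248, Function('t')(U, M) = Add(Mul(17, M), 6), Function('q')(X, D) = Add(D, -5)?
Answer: Rational(-294, 38179) ≈ -0.0077006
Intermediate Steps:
Function('q')(X, D) = Add(-5, D)
Function('t')(U, M) = Add(6, Mul(17, M))
A = -732 (A = Add(12, Mul(-3, 248)) = Add(12, -744) = -732)
Function('Q')(B, s) = Add(-147, B)
Mul(Function('Q')(Function('t')(Function('q')(-5, 6), -9), A), Pow(38179, -1)) = Mul(Add(-147, Add(6, Mul(17, -9))), Pow(38179, -1)) = Mul(Add(-147, Add(6, -153)), Rational(1, 38179)) = Mul(Add(-147, -147), Rational(1, 38179)) = Mul(-294, Rational(1, 38179)) = Rational(-294, 38179)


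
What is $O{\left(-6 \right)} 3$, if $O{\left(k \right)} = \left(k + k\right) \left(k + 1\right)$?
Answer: $180$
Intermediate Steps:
$O{\left(k \right)} = 2 k \left(1 + k\right)$
$O{\left(-6 \right)} 3 = 2 \left(-6\right) \left(1 - 6\right) 3 = 2 \left(-6\right) \left(-5\right) 3 = 60 \cdot 3 = 180$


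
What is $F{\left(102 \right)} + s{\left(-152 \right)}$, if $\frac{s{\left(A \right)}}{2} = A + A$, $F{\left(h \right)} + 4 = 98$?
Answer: $-514$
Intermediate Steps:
$F{\left(h \right)} = 94$ ($F{\left(h \right)} = -4 + 98 = 94$)
$s{\left(A \right)} = 4 A$ ($s{\left(A \right)} = 2 \left(A + A\right) = 2 \cdot 2 A = 4 A$)
$F{\left(102 \right)} + s{\left(-152 \right)} = 94 + 4 \left(-152\right) = 94 - 608 = -514$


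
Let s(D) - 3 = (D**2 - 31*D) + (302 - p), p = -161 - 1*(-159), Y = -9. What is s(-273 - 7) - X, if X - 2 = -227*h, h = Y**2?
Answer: 105772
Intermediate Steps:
p = -2 (p = -161 + 159 = -2)
h = 81 (h = (-9)**2 = 81)
s(D) = 307 + D**2 - 31*D (s(D) = 3 + ((D**2 - 31*D) + (302 - 1*(-2))) = 3 + ((D**2 - 31*D) + (302 + 2)) = 3 + ((D**2 - 31*D) + 304) = 3 + (304 + D**2 - 31*D) = 307 + D**2 - 31*D)
X = -18385 (X = 2 - 227*81 = 2 - 18387 = -18385)
s(-273 - 7) - X = (307 + (-273 - 7)**2 - 31*(-273 - 7)) - 1*(-18385) = (307 + (-280)**2 - 31*(-280)) + 18385 = (307 + 78400 + 8680) + 18385 = 87387 + 18385 = 105772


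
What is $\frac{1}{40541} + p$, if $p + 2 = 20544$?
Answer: $\frac{832793223}{40541} \approx 20542.0$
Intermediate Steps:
$p = 20542$ ($p = -2 + 20544 = 20542$)
$\frac{1}{40541} + p = \frac{1}{40541} + 20542 = \frac{832793223}{40541}$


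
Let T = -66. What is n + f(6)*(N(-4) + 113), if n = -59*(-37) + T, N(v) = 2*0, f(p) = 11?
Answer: 3360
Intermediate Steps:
N(v) = 0
n = 2117 (n = -59*(-37) - 66 = 2183 - 66 = 2117)
n + f(6)*(N(-4) + 113) = 2117 + 11*(0 + 113) = 2117 + 11*113 = 2117 + 1243 = 3360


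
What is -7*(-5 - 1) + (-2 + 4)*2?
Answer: 46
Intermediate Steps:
-7*(-5 - 1) + (-2 + 4)*2 = -7*(-6) + 2*2 = 42 + 4 = 46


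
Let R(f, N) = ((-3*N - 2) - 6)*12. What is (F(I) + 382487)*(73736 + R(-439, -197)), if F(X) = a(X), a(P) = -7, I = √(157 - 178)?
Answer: 30878375360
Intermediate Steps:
I = I*√21 (I = √(-21) = I*√21 ≈ 4.5826*I)
F(X) = -7
R(f, N) = -96 - 36*N (R(f, N) = ((-2 - 3*N) - 6)*12 = (-8 - 3*N)*12 = -96 - 36*N)
(F(I) + 382487)*(73736 + R(-439, -197)) = (-7 + 382487)*(73736 + (-96 - 36*(-197))) = 382480*(73736 + (-96 + 7092)) = 382480*(73736 + 6996) = 382480*80732 = 30878375360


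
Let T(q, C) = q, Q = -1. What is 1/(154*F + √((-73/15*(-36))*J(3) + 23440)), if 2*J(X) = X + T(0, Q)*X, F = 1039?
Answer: 36365/5818612803 - √592570/128009481666 ≈ 6.2438e-6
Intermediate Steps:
J(X) = X/2 (J(X) = (X + 0*X)/2 = (X + 0)/2 = X/2)
1/(154*F + √((-73/15*(-36))*J(3) + 23440)) = 1/(154*1039 + √((-73/15*(-36))*((½)*3) + 23440)) = 1/(160006 + √((-73*1/15*(-36))*(3/2) + 23440)) = 1/(160006 + √(-73/15*(-36)*(3/2) + 23440)) = 1/(160006 + √((876/5)*(3/2) + 23440)) = 1/(160006 + √(1314/5 + 23440)) = 1/(160006 + √(118514/5)) = 1/(160006 + √592570/5)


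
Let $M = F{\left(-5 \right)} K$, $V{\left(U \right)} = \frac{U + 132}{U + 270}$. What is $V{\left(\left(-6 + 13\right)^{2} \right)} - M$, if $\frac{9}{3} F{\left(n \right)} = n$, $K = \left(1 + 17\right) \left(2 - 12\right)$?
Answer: $- \frac{95519}{319} \approx -299.43$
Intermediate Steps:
$V{\left(U \right)} = \frac{132 + U}{270 + U}$
$K = -180$ ($K = 18 \left(-10\right) = -180$)
$F{\left(n \right)} = \frac{n}{3}$
$M = 300$ ($M = \frac{1}{3} \left(-5\right) \left(-180\right) = \left(- \frac{5}{3}\right) \left(-180\right) = 300$)
$V{\left(\left(-6 + 13\right)^{2} \right)} - M = \frac{132 + \left(-6 + 13\right)^{2}}{270 + \left(-6 + 13\right)^{2}} - 300 = \frac{132 + 7^{2}}{270 + 7^{2}} - 300 = \frac{132 + 49}{270 + 49} - 300 = \frac{1}{319} \cdot 181 - 300 = \frac{181}{319} - 300 = - \frac{95519}{319}$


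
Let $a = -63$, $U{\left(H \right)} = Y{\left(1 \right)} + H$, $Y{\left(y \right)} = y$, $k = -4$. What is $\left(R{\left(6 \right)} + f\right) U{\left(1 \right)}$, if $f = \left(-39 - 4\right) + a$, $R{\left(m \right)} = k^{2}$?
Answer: $-180$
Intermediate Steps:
$R{\left(m \right)} = 16$ ($R{\left(m \right)} = \left(-4\right)^{2} = 16$)
$U{\left(H \right)} = 1 + H$
$f = -106$ ($f = \left(-39 - 4\right) - 63 = -43 - 63 = -106$)
$\left(R{\left(6 \right)} + f\right) U{\left(1 \right)} = \left(16 - 106\right) \left(1 + 1\right) = \left(-90\right) 2 = -180$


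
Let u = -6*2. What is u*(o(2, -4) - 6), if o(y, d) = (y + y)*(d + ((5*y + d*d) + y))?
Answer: -1080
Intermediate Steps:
u = -12
o(y, d) = 2*y*(d + d**2 + 6*y) (o(y, d) = (2*y)*(d + ((5*y + d**2) + y)) = (2*y)*(d + ((d**2 + 5*y) + y)) = (2*y)*(d + (d**2 + 6*y)) = (2*y)*(d + d**2 + 6*y) = 2*y*(d + d**2 + 6*y))
u*(o(2, -4) - 6) = -12*(2*2*(-4 + (-4)**2 + 6*2) - 6) = -12*(2*2*(-4 + 16 + 12) - 6) = -12*(2*2*24 - 6) = -12*(96 - 6) = -12*90 = -1080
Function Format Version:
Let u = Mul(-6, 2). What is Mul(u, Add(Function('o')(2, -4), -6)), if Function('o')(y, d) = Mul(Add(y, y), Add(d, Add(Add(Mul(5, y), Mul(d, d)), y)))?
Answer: -1080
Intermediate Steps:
u = -12
Function('o')(y, d) = Mul(2, y, Add(d, Pow(d, 2), Mul(6, y))) (Function('o')(y, d) = Mul(Mul(2, y), Add(d, Add(Add(Mul(5, y), Pow(d, 2)), y))) = Mul(Mul(2, y), Add(d, Add(Add(Pow(d, 2), Mul(5, y)), y))) = Mul(Mul(2, y), Add(d, Add(Pow(d, 2), Mul(6, y)))) = Mul(Mul(2, y), Add(d, Pow(d, 2), Mul(6, y))) = Mul(2, y, Add(d, Pow(d, 2), Mul(6, y))))
Mul(u, Add(Function('o')(2, -4), -6)) = Mul(-12, Add(Mul(2, 2, Add(-4, Pow(-4, 2), Mul(6, 2))), -6)) = Mul(-12, Add(Mul(2, 2, Add(-4, 16, 12)), -6)) = Mul(-12, Add(Mul(2, 2, 24), -6)) = Mul(-12, Add(96, -6)) = Mul(-12, 90) = -1080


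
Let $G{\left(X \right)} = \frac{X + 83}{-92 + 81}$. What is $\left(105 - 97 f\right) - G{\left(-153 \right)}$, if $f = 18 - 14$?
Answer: $- \frac{3183}{11} \approx -289.36$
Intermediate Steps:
$G{\left(X \right)} = - \frac{83}{11} - \frac{X}{11}$ ($G{\left(X \right)} = \frac{83 + X}{-11} = \left(83 + X\right) \left(- \frac{1}{11}\right) = - \frac{83}{11} - \frac{X}{11}$)
$f = 4$
$\left(105 - 97 f\right) - G{\left(-153 \right)} = \left(105 - 388\right) - \left(- \frac{83}{11} - - \frac{153}{11}\right) = \left(105 - 388\right) - \left(- \frac{83}{11} + \frac{153}{11}\right) = -283 - \frac{70}{11} = - \frac{3183}{11}$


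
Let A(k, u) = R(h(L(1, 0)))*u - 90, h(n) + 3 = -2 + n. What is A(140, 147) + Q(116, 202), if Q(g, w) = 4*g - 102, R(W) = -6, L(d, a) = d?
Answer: -610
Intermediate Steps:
h(n) = -5 + n (h(n) = -3 + (-2 + n) = -5 + n)
Q(g, w) = -102 + 4*g
A(k, u) = -90 - 6*u (A(k, u) = -6*u - 90 = -90 - 6*u)
A(140, 147) + Q(116, 202) = (-90 - 6*147) + (-102 + 4*116) = (-90 - 882) + (-102 + 464) = -972 + 362 = -610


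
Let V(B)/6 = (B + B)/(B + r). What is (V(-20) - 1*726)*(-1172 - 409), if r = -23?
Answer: 48976218/43 ≈ 1.1390e+6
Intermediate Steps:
V(B) = 12*B/(-23 + B) (V(B) = 6*((B + B)/(B - 23)) = 6*((2*B)/(-23 + B)) = 6*(2*B/(-23 + B)) = 12*B/(-23 + B))
(V(-20) - 1*726)*(-1172 - 409) = (12*(-20)/(-23 - 20) - 1*726)*(-1172 - 409) = (12*(-20)/(-43) - 726)*(-1581) = (12*(-20)*(-1/43) - 726)*(-1581) = (240/43 - 726)*(-1581) = -30978/43*(-1581) = 48976218/43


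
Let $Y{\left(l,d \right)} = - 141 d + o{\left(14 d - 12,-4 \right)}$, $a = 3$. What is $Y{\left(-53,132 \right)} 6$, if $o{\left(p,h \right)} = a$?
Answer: $-111654$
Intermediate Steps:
$o{\left(p,h \right)} = 3$
$Y{\left(l,d \right)} = 3 - 141 d$ ($Y{\left(l,d \right)} = - 141 d + 3 = 3 - 141 d$)
$Y{\left(-53,132 \right)} 6 = \left(3 - 18612\right) 6 = \left(-18609\right) 6 = -111654$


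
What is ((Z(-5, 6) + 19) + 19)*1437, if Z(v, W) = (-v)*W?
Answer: 97716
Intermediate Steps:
Z(v, W) = -W*v
((Z(-5, 6) + 19) + 19)*1437 = ((-1*6*(-5) + 19) + 19)*1437 = ((30 + 19) + 19)*1437 = (49 + 19)*1437 = 68*1437 = 97716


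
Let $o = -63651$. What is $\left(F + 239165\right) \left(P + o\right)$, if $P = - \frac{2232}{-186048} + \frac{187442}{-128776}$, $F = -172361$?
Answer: $- \frac{2327241265469553}{547298} \approx -4.2522 \cdot 10^{9}$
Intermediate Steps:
$P = - \frac{60044759}{41594648}$ ($P = \left(-2232\right) \left(- \frac{1}{186048}\right) + 187442 \left(- \frac{1}{128776}\right) = \frac{31}{2584} - \frac{93721}{64388} = - \frac{60044759}{41594648} \approx -1.4436$)
$\left(F + 239165\right) \left(P + o\right) = \left(-172361 + 239165\right) \left(- \frac{60044759}{41594648} - 63651\right) = 66804 \left(- \frac{2647600984607}{41594648}\right) = - \frac{2327241265469553}{547298}$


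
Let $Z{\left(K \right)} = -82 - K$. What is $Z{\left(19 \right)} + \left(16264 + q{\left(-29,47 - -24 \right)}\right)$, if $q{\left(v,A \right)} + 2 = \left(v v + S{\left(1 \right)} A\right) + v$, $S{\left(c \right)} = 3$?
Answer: $17186$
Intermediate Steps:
$q{\left(v,A \right)} = -2 + v + v^{2} + 3 A$ ($q{\left(v,A \right)} = -2 + \left(\left(v v + 3 A\right) + v\right) = -2 + \left(\left(v^{2} + 3 A\right) + v\right) = -2 + \left(v + v^{2} + 3 A\right) = -2 + v + v^{2} + 3 A$)
$Z{\left(19 \right)} + \left(16264 + q{\left(-29,47 - -24 \right)}\right) = \left(-82 - 19\right) + \left(16264 + \left(-2 - 29 + \left(-29\right)^{2} + 3 \left(47 - -24\right)\right)\right) = \left(-82 - 19\right) + \left(16264 + \left(-2 - 29 + 841 + 3 \left(47 + 24\right)\right)\right) = -101 + \left(16264 + \left(-2 - 29 + 841 + 3 \cdot 71\right)\right) = -101 + \left(16264 + \left(-2 - 29 + 841 + 213\right)\right) = -101 + \left(16264 + 1023\right) = -101 + 17287 = 17186$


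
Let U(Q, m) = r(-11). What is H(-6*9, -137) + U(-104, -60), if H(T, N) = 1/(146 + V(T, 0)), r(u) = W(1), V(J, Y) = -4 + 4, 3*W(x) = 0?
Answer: 1/146 ≈ 0.0068493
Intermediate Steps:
W(x) = 0 (W(x) = (⅓)*0 = 0)
V(J, Y) = 0
r(u) = 0
U(Q, m) = 0
H(T, N) = 1/146 (H(T, N) = 1/(146 + 0) = 1/146)
H(-6*9, -137) + U(-104, -60) = 1/146 + 0 = 1/146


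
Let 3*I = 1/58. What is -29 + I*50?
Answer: -2498/87 ≈ -28.713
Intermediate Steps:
I = 1/174 (I = (1/3)/58 = (1/3)*(1/58) = 1/174 ≈ 0.0057471)
-29 + I*50 = -29 + (1/174)*50 = -29 + 25/87 = -2498/87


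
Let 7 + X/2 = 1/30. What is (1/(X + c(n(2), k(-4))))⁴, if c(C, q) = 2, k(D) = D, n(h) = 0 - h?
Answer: 50625/1026625681 ≈ 4.9312e-5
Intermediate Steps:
n(h) = -h
X = -209/15 (X = -14 + 2*(1/30) = -14 + 1/15 = -209/15 ≈ -13.933)
(1/(X + c(n(2), k(-4))))⁴ = (1/(-209/15 + 2))⁴ = (1/(-179/15))⁴ = (-15/179)⁴ = 50625/1026625681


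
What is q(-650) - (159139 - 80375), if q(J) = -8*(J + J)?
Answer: -68364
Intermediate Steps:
q(J) = -16*J
q(-650) - (159139 - 80375) = -16*(-650) - (159139 - 80375) = 10400 - 1*78764 = 10400 - 78764 = -68364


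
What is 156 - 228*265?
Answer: -60264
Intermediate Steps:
156 - 228*265 = 156 - 60420 = -60264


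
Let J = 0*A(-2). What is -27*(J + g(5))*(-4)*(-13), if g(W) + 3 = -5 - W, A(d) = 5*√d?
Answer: 18252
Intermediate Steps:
g(W) = -8 - W (g(W) = -3 + (-5 - W) = -8 - W)
J = 0 (J = 0*(5*√(-2)) = 0*(5*(I*√2)) = 0*(5*I*√2) = 0)
-27*(J + g(5))*(-4)*(-13) = -27*(0 + (-8 - 1*5))*(-4)*(-13) = -27*(0 + (-8 - 5))*(-4)*(-13) = -27*(0 - 13)*(-4)*(-13) = -(-351)*(-4)*(-13) = -27*52*(-13) = -1404*(-13) = 18252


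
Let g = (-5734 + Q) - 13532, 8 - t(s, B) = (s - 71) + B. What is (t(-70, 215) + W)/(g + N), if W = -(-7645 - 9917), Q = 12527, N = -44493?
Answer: -2187/6404 ≈ -0.34151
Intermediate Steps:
t(s, B) = 79 - B - s (t(s, B) = 8 - ((s - 71) + B) = 8 - ((-71 + s) + B) = 8 - (-71 + B + s) = 8 + (71 - B - s) = 79 - B - s)
g = -6739 (g = (-5734 + 12527) - 13532 = 6793 - 13532 = -6739)
W = 17562 (W = -1*(-17562) = 17562)
(t(-70, 215) + W)/(g + N) = ((79 - 1*215 - 1*(-70)) + 17562)/(-6739 - 44493) = ((79 - 215 + 70) + 17562)/(-51232) = (-66 + 17562)*(-1/51232) = 17496*(-1/51232) = -2187/6404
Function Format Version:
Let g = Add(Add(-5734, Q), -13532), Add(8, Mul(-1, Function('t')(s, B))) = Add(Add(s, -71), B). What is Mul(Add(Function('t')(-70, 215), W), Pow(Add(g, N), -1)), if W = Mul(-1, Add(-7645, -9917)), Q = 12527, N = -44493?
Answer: Rational(-2187, 6404) ≈ -0.34151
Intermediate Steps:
Function('t')(s, B) = Add(79, Mul(-1, B), Mul(-1, s)) (Function('t')(s, B) = Add(8, Mul(-1, Add(Add(s, -71), B))) = Add(8, Mul(-1, Add(Add(-71, s), B))) = Add(8, Mul(-1, Add(-71, B, s))) = Add(8, Add(71, Mul(-1, B), Mul(-1, s))) = Add(79, Mul(-1, B), Mul(-1, s)))
g = -6739 (g = Add(Add(-5734, 12527), -13532) = Add(6793, -13532) = -6739)
W = 17562 (W = Mul(-1, -17562) = 17562)
Mul(Add(Function('t')(-70, 215), W), Pow(Add(g, N), -1)) = Mul(Add(Add(79, Mul(-1, 215), Mul(-1, -70)), 17562), Pow(Add(-6739, -44493), -1)) = Mul(Add(Add(79, -215, 70), 17562), Pow(-51232, -1)) = Mul(Add(-66, 17562), Rational(-1, 51232)) = Mul(17496, Rational(-1, 51232)) = Rational(-2187, 6404)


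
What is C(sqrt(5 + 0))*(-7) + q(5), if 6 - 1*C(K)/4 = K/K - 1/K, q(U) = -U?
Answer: -145 - 28*sqrt(5)/5 ≈ -157.52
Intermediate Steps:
C(K) = 20 + 4/K (C(K) = 24 - 4*(K/K - 1/K) = 24 - 4*(1 - 1/K) = 24 + (-4 + 4/K) = 20 + 4/K)
C(sqrt(5 + 0))*(-7) + q(5) = (20 + 4/(sqrt(5 + 0)))*(-7) - 1*5 = (20 + 4/(sqrt(5)))*(-7) - 5 = (20 + 4*(sqrt(5)/5))*(-7) - 5 = (20 + 4*sqrt(5)/5)*(-7) - 5 = (-140 - 28*sqrt(5)/5) - 5 = -145 - 28*sqrt(5)/5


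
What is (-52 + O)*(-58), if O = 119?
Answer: -3886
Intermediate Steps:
(-52 + O)*(-58) = (-52 + 119)*(-58) = 67*(-58) = -3886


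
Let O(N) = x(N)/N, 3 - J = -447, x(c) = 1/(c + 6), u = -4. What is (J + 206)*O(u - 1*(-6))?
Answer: 41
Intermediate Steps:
x(c) = 1/(6 + c)
J = 450 (J = 3 - 1*(-447) = 3 + 447 = 450)
O(N) = 1/(N*(6 + N)) (O(N) = 1/((6 + N)*N) = 1/(N*(6 + N)))
(J + 206)*O(u - 1*(-6)) = (450 + 206)*(1/((-4 - 1*(-6))*(6 + (-4 - 1*(-6))))) = 656*(1/((-4 + 6)*(6 + (-4 + 6)))) = 656*(1/(2*(6 + 2))) = 656*((½)/8) = 656*((½)*(⅛)) = 656*(1/16) = 41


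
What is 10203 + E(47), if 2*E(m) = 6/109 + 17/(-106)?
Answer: 235769707/23108 ≈ 10203.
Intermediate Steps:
E(m) = -1217/23108 (E(m) = (6/109 + 17/(-106))/2 = (6*(1/109) + 17*(-1/106))/2 = (6/109 - 17/106)/2 = (½)*(-1217/11554) = -1217/23108)
10203 + E(47) = 10203 - 1217/23108 = 235769707/23108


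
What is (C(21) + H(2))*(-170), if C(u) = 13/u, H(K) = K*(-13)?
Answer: 90610/21 ≈ 4314.8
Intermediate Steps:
H(K) = -13*K
(C(21) + H(2))*(-170) = (13/21 - 13*2)*(-170) = (13*(1/21) - 26)*(-170) = (13/21 - 26)*(-170) = -533/21*(-170) = 90610/21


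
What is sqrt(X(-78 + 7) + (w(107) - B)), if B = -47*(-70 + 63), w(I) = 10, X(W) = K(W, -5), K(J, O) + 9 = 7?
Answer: I*sqrt(321) ≈ 17.916*I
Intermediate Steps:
K(J, O) = -2 (K(J, O) = -9 + 7 = -2)
X(W) = -2
B = 329 (B = -47*(-7) = 329)
sqrt(X(-78 + 7) + (w(107) - B)) = sqrt(-2 + (10 - 1*329)) = sqrt(-2 + (10 - 329)) = sqrt(-2 - 319) = sqrt(-321) = I*sqrt(321)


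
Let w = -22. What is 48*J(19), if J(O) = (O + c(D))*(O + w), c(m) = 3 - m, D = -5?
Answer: -3888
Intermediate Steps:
J(O) = (-22 + O)*(8 + O) (J(O) = (O + (3 - 1*(-5)))*(O - 22) = (O + (3 + 5))*(-22 + O) = (O + 8)*(-22 + O) = (8 + O)*(-22 + O) = (-22 + O)*(8 + O))
48*J(19) = 48*(-176 + 19**2 - 14*19) = 48*(-176 + 361 - 266) = 48*(-81) = -3888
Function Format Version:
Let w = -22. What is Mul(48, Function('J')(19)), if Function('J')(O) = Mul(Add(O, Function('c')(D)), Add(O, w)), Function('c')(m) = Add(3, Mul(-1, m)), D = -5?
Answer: -3888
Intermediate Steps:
Function('J')(O) = Mul(Add(-22, O), Add(8, O)) (Function('J')(O) = Mul(Add(O, Add(3, Mul(-1, -5))), Add(O, -22)) = Mul(Add(O, Add(3, 5)), Add(-22, O)) = Mul(Add(O, 8), Add(-22, O)) = Mul(Add(8, O), Add(-22, O)) = Mul(Add(-22, O), Add(8, O)))
Mul(48, Function('J')(19)) = Mul(48, Add(-176, Pow(19, 2), Mul(-14, 19))) = Mul(48, Add(-176, 361, -266)) = Mul(48, -81) = -3888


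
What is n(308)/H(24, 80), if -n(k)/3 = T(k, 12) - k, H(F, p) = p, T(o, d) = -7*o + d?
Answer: 1839/20 ≈ 91.950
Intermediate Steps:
T(o, d) = d - 7*o
n(k) = -36 + 24*k (n(k) = -3*((12 - 7*k) - k) = -3*(12 - 8*k) = -36 + 24*k)
n(308)/H(24, 80) = (-36 + 24*308)/80 = (-36 + 7392)*(1/80) = 7356*(1/80) = 1839/20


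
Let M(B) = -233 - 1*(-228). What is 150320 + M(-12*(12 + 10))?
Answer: 150315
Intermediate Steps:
M(B) = -5 (M(B) = -233 + 228 = -5)
150320 + M(-12*(12 + 10)) = 150320 - 5 = 150315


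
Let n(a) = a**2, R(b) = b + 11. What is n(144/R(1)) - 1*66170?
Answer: -66026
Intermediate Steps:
R(b) = 11 + b
n(144/R(1)) - 1*66170 = (144/(11 + 1))**2 - 1*66170 = (144/12)**2 - 66170 = (144*(1/12))**2 - 66170 = 12**2 - 66170 = 144 - 66170 = -66026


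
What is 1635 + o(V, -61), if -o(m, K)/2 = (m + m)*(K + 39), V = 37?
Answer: 4891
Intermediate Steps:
o(m, K) = -4*m*(39 + K) (o(m, K) = -2*(m + m)*(K + 39) = -2*2*m*(39 + K) = -4*m*(39 + K))
1635 + o(V, -61) = 1635 - 4*37*(39 - 61) = 1635 - 4*37*(-22) = 1635 + 3256 = 4891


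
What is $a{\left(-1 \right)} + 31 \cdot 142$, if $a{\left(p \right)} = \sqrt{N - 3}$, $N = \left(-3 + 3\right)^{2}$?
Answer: $4402 + i \sqrt{3} \approx 4402.0 + 1.732 i$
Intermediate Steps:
$N = 0$ ($N = 0^{2} = 0$)
$a{\left(p \right)} = i \sqrt{3}$ ($a{\left(p \right)} = \sqrt{0 - 3} = \sqrt{-3} = i \sqrt{3}$)
$a{\left(-1 \right)} + 31 \cdot 142 = i \sqrt{3} + 31 \cdot 142 = i \sqrt{3} + 4402 = 4402 + i \sqrt{3}$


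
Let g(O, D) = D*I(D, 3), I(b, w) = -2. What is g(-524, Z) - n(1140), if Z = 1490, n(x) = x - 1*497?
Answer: -3623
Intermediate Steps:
n(x) = -497 + x (n(x) = x - 497 = -497 + x)
g(O, D) = -2*D (g(O, D) = D*(-2) = -2*D)
g(-524, Z) - n(1140) = -2*1490 - (-497 + 1140) = -2980 - 1*643 = -2980 - 643 = -3623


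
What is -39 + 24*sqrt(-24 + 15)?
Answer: -39 + 72*I ≈ -39.0 + 72.0*I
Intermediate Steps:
-39 + 24*sqrt(-24 + 15) = -39 + 24*sqrt(-9) = -39 + 24*(3*I) = -39 + 72*I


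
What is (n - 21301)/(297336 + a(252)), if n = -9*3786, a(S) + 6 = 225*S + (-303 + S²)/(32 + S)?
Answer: -15726500/100607721 ≈ -0.15632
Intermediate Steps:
a(S) = -6 + 225*S + (-303 + S²)/(32 + S) (a(S) = -6 + (225*S + (-303 + S²)/(32 + S)) = -6 + 225*S + (-303 + S²)/(32 + S))
n = -34074
(n - 21301)/(297336 + a(252)) = (-34074 - 21301)/(297336 + (-495 + 226*252² + 7194*252)/(32 + 252)) = -55375/(297336 + (-495 + 226*63504 + 1812888)/284) = -55375/(297336 + (-495 + 14351904 + 1812888)/284) = -55375/(297336 + (1/284)*16164297) = -55375/(297336 + 16164297/284) = -55375/100607721/284 = -55375*284/100607721 = -15726500/100607721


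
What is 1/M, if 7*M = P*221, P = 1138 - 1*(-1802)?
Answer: 1/92820 ≈ 1.0774e-5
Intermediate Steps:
P = 2940 (P = 1138 + 1802 = 2940)
M = 92820 (M = (2940*221)/7 = (⅐)*649740 = 92820)
1/M = 1/92820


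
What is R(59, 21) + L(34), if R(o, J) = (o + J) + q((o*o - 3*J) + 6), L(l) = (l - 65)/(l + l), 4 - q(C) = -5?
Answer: 6021/68 ≈ 88.544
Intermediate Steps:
q(C) = 9 (q(C) = 4 - 1*(-5) = 4 + 5 = 9)
L(l) = (-65 + l)/(2*l) (L(l) = (-65 + l)/((2*l)) = (-65 + l)*(1/(2*l)) = (-65 + l)/(2*l))
R(o, J) = 9 + J + o (R(o, J) = (o + J) + 9 = (J + o) + 9 = 9 + J + o)
R(59, 21) + L(34) = (9 + 21 + 59) + (½)*(-65 + 34)/34 = 89 + (½)*(1/34)*(-31) = 89 - 31/68 = 6021/68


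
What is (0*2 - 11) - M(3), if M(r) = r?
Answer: -14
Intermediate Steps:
(0*2 - 11) - M(3) = (0*2 - 11) - 1*3 = (0 - 11) - 3 = -11 - 3 = -14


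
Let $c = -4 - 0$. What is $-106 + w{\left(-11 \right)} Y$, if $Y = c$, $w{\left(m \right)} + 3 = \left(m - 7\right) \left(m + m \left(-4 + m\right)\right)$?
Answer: $10994$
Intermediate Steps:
$w{\left(m \right)} = -3 + \left(-7 + m\right) \left(m + m \left(-4 + m\right)\right)$ ($w{\left(m \right)} = -3 + \left(m - 7\right) \left(m + m \left(-4 + m\right)\right) = -3 + \left(-7 + m\right) \left(m + m \left(-4 + m\right)\right)$)
$c = -4$ ($c = -4 + 0 = -4$)
$Y = -4$
$-106 + w{\left(-11 \right)} Y = -106 + \left(-3 + \left(-11\right)^{3} - 10 \left(-11\right)^{2} + 21 \left(-11\right)\right) \left(-4\right) = -106 + \left(-3 - 1331 - 1210 - 231\right) \left(-4\right) = -106 - -11100 = -106 + 11100 = 10994$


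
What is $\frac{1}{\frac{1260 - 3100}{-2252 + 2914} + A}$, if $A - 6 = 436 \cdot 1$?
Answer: $\frac{331}{145382} \approx 0.0022768$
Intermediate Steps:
$A = 442$ ($A = 6 + 436 \cdot 1 = 6 + 436 = 442$)
$\frac{1}{\frac{1260 - 3100}{-2252 + 2914} + A} = \frac{1}{\frac{1260 - 3100}{-2252 + 2914} + 442} = \frac{1}{- \frac{1840}{662} + 442} = \frac{1}{\left(-1840\right) \frac{1}{662} + 442} = \frac{1}{- \frac{920}{331} + 442} = \frac{1}{\frac{145382}{331}} = \frac{331}{145382}$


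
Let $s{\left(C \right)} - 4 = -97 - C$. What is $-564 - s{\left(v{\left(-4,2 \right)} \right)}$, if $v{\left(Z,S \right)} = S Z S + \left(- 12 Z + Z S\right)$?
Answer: $-447$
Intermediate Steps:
$v{\left(Z,S \right)} = - 12 Z + S Z + Z S^{2}$ ($v{\left(Z,S \right)} = Z S^{2} + \left(- 12 Z + S Z\right) = - 12 Z + S Z + Z S^{2}$)
$s{\left(C \right)} = -93 - C$ ($s{\left(C \right)} = 4 - \left(97 + C\right) = -93 - C$)
$-564 - s{\left(v{\left(-4,2 \right)} \right)} = -564 - \left(-93 - - 4 \left(-12 + 2 + 2^{2}\right)\right) = -564 - \left(-93 - - 4 \left(-12 + 2 + 4\right)\right) = -564 - \left(-93 - \left(-4\right) \left(-6\right)\right) = -564 - \left(-93 - 24\right) = -564 - -117 = -564 + 117 = -447$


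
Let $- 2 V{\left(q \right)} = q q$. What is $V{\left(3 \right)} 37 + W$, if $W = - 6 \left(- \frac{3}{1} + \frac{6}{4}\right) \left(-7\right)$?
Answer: $- \frac{459}{2} \approx -229.5$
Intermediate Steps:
$V{\left(q \right)} = - \frac{q^{2}}{2}$ ($V{\left(q \right)} = - \frac{q q}{2} = - \frac{q^{2}}{2}$)
$W = -63$ ($W = - 6 \left(\left(-3\right) 1 + 6 \cdot \frac{1}{4}\right) \left(-7\right) = - 6 \left(-3 + \frac{3}{2}\right) \left(-7\right) = \left(-6\right) \left(- \frac{3}{2}\right) \left(-7\right) = 9 \left(-7\right) = -63$)
$V{\left(3 \right)} 37 + W = - \frac{3^{2}}{2} \cdot 37 - 63 = \left(- \frac{1}{2}\right) 9 \cdot 37 - 63 = \left(- \frac{9}{2}\right) 37 - 63 = - \frac{333}{2} - 63 = - \frac{459}{2}$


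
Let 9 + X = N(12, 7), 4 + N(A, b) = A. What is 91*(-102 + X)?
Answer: -9373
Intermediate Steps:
N(A, b) = -4 + A
X = -1 (X = -9 + (-4 + 12) = -9 + 8 = -1)
91*(-102 + X) = 91*(-102 - 1) = 91*(-103) = -9373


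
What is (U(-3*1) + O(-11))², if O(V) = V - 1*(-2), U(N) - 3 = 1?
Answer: 25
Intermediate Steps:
U(N) = 4 (U(N) = 3 + 1 = 4)
O(V) = 2 + V (O(V) = V + 2 = 2 + V)
(U(-3*1) + O(-11))² = (4 + (2 - 11))² = (4 - 9)² = (-5)² = 25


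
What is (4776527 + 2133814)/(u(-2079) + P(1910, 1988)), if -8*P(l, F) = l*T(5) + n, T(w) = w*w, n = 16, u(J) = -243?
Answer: -9213788/8285 ≈ -1112.1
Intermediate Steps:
T(w) = w²
P(l, F) = -2 - 25*l/8 (P(l, F) = -(l*5² + 16)/8 = -(l*25 + 16)/8 = -(25*l + 16)/8 = -(16 + 25*l)/8 = -2 - 25*l/8)
(4776527 + 2133814)/(u(-2079) + P(1910, 1988)) = (4776527 + 2133814)/(-243 + (-2 - 25/8*1910)) = 6910341/(-243 + (-2 - 23875/4)) = 6910341/(-243 - 23883/4) = 6910341/(-24855/4) = 6910341*(-4/24855) = -9213788/8285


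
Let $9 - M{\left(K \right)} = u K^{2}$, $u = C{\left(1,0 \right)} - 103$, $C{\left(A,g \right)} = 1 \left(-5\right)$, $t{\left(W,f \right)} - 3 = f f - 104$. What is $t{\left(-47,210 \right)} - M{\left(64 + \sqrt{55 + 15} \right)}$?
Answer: $-405938 - 13824 \sqrt{70} \approx -5.216 \cdot 10^{5}$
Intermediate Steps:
$t{\left(W,f \right)} = -101 + f^{2}$ ($t{\left(W,f \right)} = 3 + \left(f f - 104\right) = 3 + \left(f^{2} - 104\right) = 3 + \left(-104 + f^{2}\right) = -101 + f^{2}$)
$C{\left(A,g \right)} = -5$
$u = -108$ ($u = -5 - 103 = -108$)
$M{\left(K \right)} = 9 + 108 K^{2}$ ($M{\left(K \right)} = 9 - - 108 K^{2} = 9 + 108 K^{2}$)
$t{\left(-47,210 \right)} - M{\left(64 + \sqrt{55 + 15} \right)} = \left(-101 + 210^{2}\right) - \left(9 + 108 \left(64 + \sqrt{55 + 15}\right)^{2}\right) = \left(-101 + 44100\right) - \left(9 + 108 \left(64 + \sqrt{70}\right)^{2}\right) = 43999 - \left(9 + 108 \left(64 + \sqrt{70}\right)^{2}\right) = 43990 - 108 \left(64 + \sqrt{70}\right)^{2}$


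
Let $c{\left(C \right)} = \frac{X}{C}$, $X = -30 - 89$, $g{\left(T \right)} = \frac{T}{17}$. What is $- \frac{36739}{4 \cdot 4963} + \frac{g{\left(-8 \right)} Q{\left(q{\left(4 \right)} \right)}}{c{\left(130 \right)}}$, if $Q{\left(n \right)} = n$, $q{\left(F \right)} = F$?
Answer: $\frac{1180189}{5737228} \approx 0.20571$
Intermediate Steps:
$g{\left(T \right)} = \frac{T}{17}$ ($g{\left(T \right)} = T \frac{1}{17} = \frac{T}{17}$)
$X = -119$ ($X = -30 - 89 = -119$)
$c{\left(C \right)} = - \frac{119}{C}$
$- \frac{36739}{4 \cdot 4963} + \frac{g{\left(-8 \right)} Q{\left(q{\left(4 \right)} \right)}}{c{\left(130 \right)}} = - \frac{36739}{4 \cdot 4963} + \frac{\frac{1}{17} \left(-8\right) 4}{\left(-119\right) \frac{1}{130}} = - \frac{36739}{19852} + \frac{\left(- \frac{8}{17}\right) 4}{\left(-119\right) \frac{1}{130}} = \left(-36739\right) \frac{1}{19852} - \frac{32}{17 \left(- \frac{119}{130}\right)} = - \frac{36739}{19852} - - \frac{4160}{2023} = - \frac{36739}{19852} + \frac{4160}{2023} = \frac{1180189}{5737228}$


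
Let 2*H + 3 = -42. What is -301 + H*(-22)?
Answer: 194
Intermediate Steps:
H = -45/2 (H = -3/2 + (1/2)*(-42) = -3/2 - 21 = -45/2 ≈ -22.500)
-301 + H*(-22) = -301 - 45/2*(-22) = -301 + 495 = 194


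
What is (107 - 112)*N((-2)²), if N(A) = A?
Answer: -20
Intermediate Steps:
(107 - 112)*N((-2)²) = (107 - 112)*(-2)² = -5*4 = -20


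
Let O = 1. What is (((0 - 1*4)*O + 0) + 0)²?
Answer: 16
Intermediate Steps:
(((0 - 1*4)*O + 0) + 0)² = (((0 - 1*4)*1 + 0) + 0)² = (((0 - 4)*1 + 0) + 0)² = ((-4*1 + 0) + 0)² = ((-4 + 0) + 0)² = (-4 + 0)² = (-4)² = 16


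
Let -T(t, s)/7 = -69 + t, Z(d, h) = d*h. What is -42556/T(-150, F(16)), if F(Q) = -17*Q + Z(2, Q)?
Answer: -42556/1533 ≈ -27.760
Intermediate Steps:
F(Q) = -15*Q (F(Q) = -17*Q + 2*Q = -15*Q)
T(t, s) = 483 - 7*t (T(t, s) = -7*(-69 + t) = 483 - 7*t)
-42556/T(-150, F(16)) = -42556/(483 - 7*(-150)) = -42556/(483 + 1050) = -42556/1533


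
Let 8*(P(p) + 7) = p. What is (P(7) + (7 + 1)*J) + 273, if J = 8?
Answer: 2647/8 ≈ 330.88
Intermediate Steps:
P(p) = -7 + p/8
(P(7) + (7 + 1)*J) + 273 = ((-7 + (⅛)*7) + (7 + 1)*8) + 273 = ((-7 + 7/8) + 8*8) + 273 = (-49/8 + 64) + 273 = 463/8 + 273 = 2647/8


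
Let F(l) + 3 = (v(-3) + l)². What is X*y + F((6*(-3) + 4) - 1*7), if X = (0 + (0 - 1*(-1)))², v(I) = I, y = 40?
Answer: 613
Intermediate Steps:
F(l) = -3 + (-3 + l)²
X = 1 (X = (0 + (0 + 1))² = (0 + 1)² = 1² = 1)
X*y + F((6*(-3) + 4) - 1*7) = 1*40 + (-3 + (-3 + ((6*(-3) + 4) - 1*7))²) = 40 + (-3 + (-3 + ((-18 + 4) - 7))²) = 40 + (-3 + (-3 + (-14 - 7))²) = 40 + (-3 + (-3 - 21)²) = 40 + (-3 + (-24)²) = 40 + (-3 + 576) = 40 + 573 = 613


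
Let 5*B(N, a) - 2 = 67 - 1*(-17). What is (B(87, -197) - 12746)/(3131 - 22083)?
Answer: 15911/23690 ≈ 0.67163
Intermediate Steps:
B(N, a) = 86/5 (B(N, a) = ⅖ + (67 - 1*(-17))/5 = ⅖ + (67 + 17)/5 = ⅖ + (⅕)*84 = ⅖ + 84/5 = 86/5)
(B(87, -197) - 12746)/(3131 - 22083) = (86/5 - 12746)/(3131 - 22083) = -63644/5/(-18952) = -63644/5*(-1/18952) = 15911/23690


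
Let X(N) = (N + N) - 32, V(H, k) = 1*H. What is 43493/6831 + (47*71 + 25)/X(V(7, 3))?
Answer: -53582/297 ≈ -180.41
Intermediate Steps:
V(H, k) = H
X(N) = -32 + 2*N (X(N) = 2*N - 32 = -32 + 2*N)
43493/6831 + (47*71 + 25)/X(V(7, 3)) = 43493/6831 + (47*71 + 25)/(-32 + 2*7) = 43493*(1/6831) + (3337 + 25)/(-32 + 14) = 1891/297 + 3362/(-18) = 1891/297 + 3362*(-1/18) = 1891/297 - 1681/9 = -53582/297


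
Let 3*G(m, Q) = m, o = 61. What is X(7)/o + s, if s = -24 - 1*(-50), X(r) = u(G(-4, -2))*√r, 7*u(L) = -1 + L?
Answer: 26 - √7/183 ≈ 25.986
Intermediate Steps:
G(m, Q) = m/3
u(L) = -⅐ + L/7 (u(L) = (-1 + L)/7 = -⅐ + L/7)
X(r) = -√r/3 (X(r) = (-⅐ + ((⅓)*(-4))/7)*√r = (-⅐ + (⅐)*(-4/3))*√r = (-⅐ - 4/21)*√r = -√r/3)
s = 26 (s = -24 + 50 = 26)
X(7)/o + s = (-√7/3)/61 + 26 = -√7/183 + 26 = 26 - √7/183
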